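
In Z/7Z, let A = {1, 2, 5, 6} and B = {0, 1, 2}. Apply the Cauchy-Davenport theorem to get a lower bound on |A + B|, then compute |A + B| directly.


Cauchy-Davenport: |A + B| ≥ min(p, |A| + |B| - 1) for A, B nonempty in Z/pZ.
|A| = 4, |B| = 3, p = 7.
CD lower bound = min(7, 4 + 3 - 1) = min(7, 6) = 6.
Compute A + B mod 7 directly:
a = 1: 1+0=1, 1+1=2, 1+2=3
a = 2: 2+0=2, 2+1=3, 2+2=4
a = 5: 5+0=5, 5+1=6, 5+2=0
a = 6: 6+0=6, 6+1=0, 6+2=1
A + B = {0, 1, 2, 3, 4, 5, 6}, so |A + B| = 7.
Verify: 7 ≥ 6? Yes ✓.

CD lower bound = 6, actual |A + B| = 7.


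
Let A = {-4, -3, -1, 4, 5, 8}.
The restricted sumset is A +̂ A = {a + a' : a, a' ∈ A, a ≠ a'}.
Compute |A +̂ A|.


Restricted sumset: A +̂ A = {a + a' : a ∈ A, a' ∈ A, a ≠ a'}.
Equivalently, take A + A and drop any sum 2a that is achievable ONLY as a + a for a ∈ A (i.e. sums representable only with equal summands).
Enumerate pairs (a, a') with a < a' (symmetric, so each unordered pair gives one sum; this covers all a ≠ a'):
  -4 + -3 = -7
  -4 + -1 = -5
  -4 + 4 = 0
  -4 + 5 = 1
  -4 + 8 = 4
  -3 + -1 = -4
  -3 + 4 = 1
  -3 + 5 = 2
  -3 + 8 = 5
  -1 + 4 = 3
  -1 + 5 = 4
  -1 + 8 = 7
  4 + 5 = 9
  4 + 8 = 12
  5 + 8 = 13
Collected distinct sums: {-7, -5, -4, 0, 1, 2, 3, 4, 5, 7, 9, 12, 13}
|A +̂ A| = 13
(Reference bound: |A +̂ A| ≥ 2|A| - 3 for |A| ≥ 2, with |A| = 6 giving ≥ 9.)

|A +̂ A| = 13


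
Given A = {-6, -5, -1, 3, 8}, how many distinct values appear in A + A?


A + A = {a + a' : a, a' ∈ A}; |A| = 5.
General bounds: 2|A| - 1 ≤ |A + A| ≤ |A|(|A|+1)/2, i.e. 9 ≤ |A + A| ≤ 15.
Lower bound 2|A|-1 is attained iff A is an arithmetic progression.
Enumerate sums a + a' for a ≤ a' (symmetric, so this suffices):
a = -6: -6+-6=-12, -6+-5=-11, -6+-1=-7, -6+3=-3, -6+8=2
a = -5: -5+-5=-10, -5+-1=-6, -5+3=-2, -5+8=3
a = -1: -1+-1=-2, -1+3=2, -1+8=7
a = 3: 3+3=6, 3+8=11
a = 8: 8+8=16
Distinct sums: {-12, -11, -10, -7, -6, -3, -2, 2, 3, 6, 7, 11, 16}
|A + A| = 13

|A + A| = 13


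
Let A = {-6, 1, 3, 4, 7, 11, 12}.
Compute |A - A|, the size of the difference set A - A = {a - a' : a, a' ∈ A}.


A - A = {a - a' : a, a' ∈ A}; |A| = 7.
Bounds: 2|A|-1 ≤ |A - A| ≤ |A|² - |A| + 1, i.e. 13 ≤ |A - A| ≤ 43.
Note: 0 ∈ A - A always (from a - a). The set is symmetric: if d ∈ A - A then -d ∈ A - A.
Enumerate nonzero differences d = a - a' with a > a' (then include -d):
Positive differences: {1, 2, 3, 4, 5, 6, 7, 8, 9, 10, 11, 13, 17, 18}
Full difference set: {0} ∪ (positive diffs) ∪ (negative diffs).
|A - A| = 1 + 2·14 = 29 (matches direct enumeration: 29).

|A - A| = 29


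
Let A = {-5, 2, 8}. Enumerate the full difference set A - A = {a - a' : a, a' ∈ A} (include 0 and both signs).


A - A = {a - a' : a, a' ∈ A}.
Compute a - a' for each ordered pair (a, a'):
a = -5: -5--5=0, -5-2=-7, -5-8=-13
a = 2: 2--5=7, 2-2=0, 2-8=-6
a = 8: 8--5=13, 8-2=6, 8-8=0
Collecting distinct values (and noting 0 appears from a-a):
A - A = {-13, -7, -6, 0, 6, 7, 13}
|A - A| = 7

A - A = {-13, -7, -6, 0, 6, 7, 13}


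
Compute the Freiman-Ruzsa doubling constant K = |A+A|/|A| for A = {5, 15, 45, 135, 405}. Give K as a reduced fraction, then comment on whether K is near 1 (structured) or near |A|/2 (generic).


|A| = 5.
Compute A + A by enumerating all 25 pairs.
A + A = {10, 20, 30, 50, 60, 90, 140, 150, 180, 270, 410, 420, 450, 540, 810}, so |A + A| = 15.
K = |A + A| / |A| = 15/5 = 3/1 ≈ 3.0000.
Reference: AP of size 5 gives K = 9/5 ≈ 1.8000; a fully generic set of size 5 gives K ≈ 3.0000.

|A| = 5, |A + A| = 15, K = 15/5 = 3/1.


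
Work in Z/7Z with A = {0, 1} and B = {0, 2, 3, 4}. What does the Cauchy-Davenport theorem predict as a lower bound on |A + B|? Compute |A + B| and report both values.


Cauchy-Davenport: |A + B| ≥ min(p, |A| + |B| - 1) for A, B nonempty in Z/pZ.
|A| = 2, |B| = 4, p = 7.
CD lower bound = min(7, 2 + 4 - 1) = min(7, 5) = 5.
Compute A + B mod 7 directly:
a = 0: 0+0=0, 0+2=2, 0+3=3, 0+4=4
a = 1: 1+0=1, 1+2=3, 1+3=4, 1+4=5
A + B = {0, 1, 2, 3, 4, 5}, so |A + B| = 6.
Verify: 6 ≥ 5? Yes ✓.

CD lower bound = 5, actual |A + B| = 6.


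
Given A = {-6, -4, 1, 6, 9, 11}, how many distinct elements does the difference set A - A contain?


A - A = {a - a' : a, a' ∈ A}; |A| = 6.
Bounds: 2|A|-1 ≤ |A - A| ≤ |A|² - |A| + 1, i.e. 11 ≤ |A - A| ≤ 31.
Note: 0 ∈ A - A always (from a - a). The set is symmetric: if d ∈ A - A then -d ∈ A - A.
Enumerate nonzero differences d = a - a' with a > a' (then include -d):
Positive differences: {2, 3, 5, 7, 8, 10, 12, 13, 15, 17}
Full difference set: {0} ∪ (positive diffs) ∪ (negative diffs).
|A - A| = 1 + 2·10 = 21 (matches direct enumeration: 21).

|A - A| = 21


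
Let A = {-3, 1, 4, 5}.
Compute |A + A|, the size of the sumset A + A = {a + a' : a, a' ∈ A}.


A + A = {a + a' : a, a' ∈ A}; |A| = 4.
General bounds: 2|A| - 1 ≤ |A + A| ≤ |A|(|A|+1)/2, i.e. 7 ≤ |A + A| ≤ 10.
Lower bound 2|A|-1 is attained iff A is an arithmetic progression.
Enumerate sums a + a' for a ≤ a' (symmetric, so this suffices):
a = -3: -3+-3=-6, -3+1=-2, -3+4=1, -3+5=2
a = 1: 1+1=2, 1+4=5, 1+5=6
a = 4: 4+4=8, 4+5=9
a = 5: 5+5=10
Distinct sums: {-6, -2, 1, 2, 5, 6, 8, 9, 10}
|A + A| = 9

|A + A| = 9


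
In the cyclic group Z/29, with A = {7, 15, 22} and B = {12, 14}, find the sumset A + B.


Work in Z/29Z: reduce every sum a + b modulo 29.
Enumerate all 6 pairs:
a = 7: 7+12=19, 7+14=21
a = 15: 15+12=27, 15+14=0
a = 22: 22+12=5, 22+14=7
Distinct residues collected: {0, 5, 7, 19, 21, 27}
|A + B| = 6 (out of 29 total residues).

A + B = {0, 5, 7, 19, 21, 27}


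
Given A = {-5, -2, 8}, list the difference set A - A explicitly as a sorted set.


A - A = {a - a' : a, a' ∈ A}.
Compute a - a' for each ordered pair (a, a'):
a = -5: -5--5=0, -5--2=-3, -5-8=-13
a = -2: -2--5=3, -2--2=0, -2-8=-10
a = 8: 8--5=13, 8--2=10, 8-8=0
Collecting distinct values (and noting 0 appears from a-a):
A - A = {-13, -10, -3, 0, 3, 10, 13}
|A - A| = 7

A - A = {-13, -10, -3, 0, 3, 10, 13}


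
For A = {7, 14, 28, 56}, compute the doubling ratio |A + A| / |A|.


|A| = 4.
Compute A + A by enumerating all 16 pairs.
A + A = {14, 21, 28, 35, 42, 56, 63, 70, 84, 112}, so |A + A| = 10.
K = |A + A| / |A| = 10/4 = 5/2 ≈ 2.5000.
Reference: AP of size 4 gives K = 7/4 ≈ 1.7500; a fully generic set of size 4 gives K ≈ 2.5000.

|A| = 4, |A + A| = 10, K = 10/4 = 5/2.


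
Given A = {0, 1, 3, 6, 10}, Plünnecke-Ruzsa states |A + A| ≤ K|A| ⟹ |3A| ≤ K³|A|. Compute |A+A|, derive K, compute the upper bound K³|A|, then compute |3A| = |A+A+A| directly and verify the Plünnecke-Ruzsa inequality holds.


|A| = 5.
Step 1: Compute A + A by enumerating all 25 pairs.
A + A = {0, 1, 2, 3, 4, 6, 7, 9, 10, 11, 12, 13, 16, 20}, so |A + A| = 14.
Step 2: Doubling constant K = |A + A|/|A| = 14/5 = 14/5 ≈ 2.8000.
Step 3: Plünnecke-Ruzsa gives |3A| ≤ K³·|A| = (2.8000)³ · 5 ≈ 109.7600.
Step 4: Compute 3A = A + A + A directly by enumerating all triples (a,b,c) ∈ A³; |3A| = 26.
Step 5: Check 26 ≤ 109.7600? Yes ✓.

K = 14/5, Plünnecke-Ruzsa bound K³|A| ≈ 109.7600, |3A| = 26, inequality holds.


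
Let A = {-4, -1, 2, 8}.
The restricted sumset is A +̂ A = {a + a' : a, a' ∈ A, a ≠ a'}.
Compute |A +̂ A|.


Restricted sumset: A +̂ A = {a + a' : a ∈ A, a' ∈ A, a ≠ a'}.
Equivalently, take A + A and drop any sum 2a that is achievable ONLY as a + a for a ∈ A (i.e. sums representable only with equal summands).
Enumerate pairs (a, a') with a < a' (symmetric, so each unordered pair gives one sum; this covers all a ≠ a'):
  -4 + -1 = -5
  -4 + 2 = -2
  -4 + 8 = 4
  -1 + 2 = 1
  -1 + 8 = 7
  2 + 8 = 10
Collected distinct sums: {-5, -2, 1, 4, 7, 10}
|A +̂ A| = 6
(Reference bound: |A +̂ A| ≥ 2|A| - 3 for |A| ≥ 2, with |A| = 4 giving ≥ 5.)

|A +̂ A| = 6


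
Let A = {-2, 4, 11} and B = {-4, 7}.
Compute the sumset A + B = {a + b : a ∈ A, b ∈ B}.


A + B = {a + b : a ∈ A, b ∈ B}.
Enumerate all |A|·|B| = 3·2 = 6 pairs (a, b) and collect distinct sums.
a = -2: -2+-4=-6, -2+7=5
a = 4: 4+-4=0, 4+7=11
a = 11: 11+-4=7, 11+7=18
Collecting distinct sums: A + B = {-6, 0, 5, 7, 11, 18}
|A + B| = 6

A + B = {-6, 0, 5, 7, 11, 18}


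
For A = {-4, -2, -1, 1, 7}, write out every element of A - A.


A - A = {a - a' : a, a' ∈ A}.
Compute a - a' for each ordered pair (a, a'):
a = -4: -4--4=0, -4--2=-2, -4--1=-3, -4-1=-5, -4-7=-11
a = -2: -2--4=2, -2--2=0, -2--1=-1, -2-1=-3, -2-7=-9
a = -1: -1--4=3, -1--2=1, -1--1=0, -1-1=-2, -1-7=-8
a = 1: 1--4=5, 1--2=3, 1--1=2, 1-1=0, 1-7=-6
a = 7: 7--4=11, 7--2=9, 7--1=8, 7-1=6, 7-7=0
Collecting distinct values (and noting 0 appears from a-a):
A - A = {-11, -9, -8, -6, -5, -3, -2, -1, 0, 1, 2, 3, 5, 6, 8, 9, 11}
|A - A| = 17

A - A = {-11, -9, -8, -6, -5, -3, -2, -1, 0, 1, 2, 3, 5, 6, 8, 9, 11}


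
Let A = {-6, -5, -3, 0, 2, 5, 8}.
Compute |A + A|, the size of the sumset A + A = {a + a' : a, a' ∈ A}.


A + A = {a + a' : a, a' ∈ A}; |A| = 7.
General bounds: 2|A| - 1 ≤ |A + A| ≤ |A|(|A|+1)/2, i.e. 13 ≤ |A + A| ≤ 28.
Lower bound 2|A|-1 is attained iff A is an arithmetic progression.
Enumerate sums a + a' for a ≤ a' (symmetric, so this suffices):
a = -6: -6+-6=-12, -6+-5=-11, -6+-3=-9, -6+0=-6, -6+2=-4, -6+5=-1, -6+8=2
a = -5: -5+-5=-10, -5+-3=-8, -5+0=-5, -5+2=-3, -5+5=0, -5+8=3
a = -3: -3+-3=-6, -3+0=-3, -3+2=-1, -3+5=2, -3+8=5
a = 0: 0+0=0, 0+2=2, 0+5=5, 0+8=8
a = 2: 2+2=4, 2+5=7, 2+8=10
a = 5: 5+5=10, 5+8=13
a = 8: 8+8=16
Distinct sums: {-12, -11, -10, -9, -8, -6, -5, -4, -3, -1, 0, 2, 3, 4, 5, 7, 8, 10, 13, 16}
|A + A| = 20

|A + A| = 20


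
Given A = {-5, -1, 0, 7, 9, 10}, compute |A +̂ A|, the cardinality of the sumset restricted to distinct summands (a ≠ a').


Restricted sumset: A +̂ A = {a + a' : a ∈ A, a' ∈ A, a ≠ a'}.
Equivalently, take A + A and drop any sum 2a that is achievable ONLY as a + a for a ∈ A (i.e. sums representable only with equal summands).
Enumerate pairs (a, a') with a < a' (symmetric, so each unordered pair gives one sum; this covers all a ≠ a'):
  -5 + -1 = -6
  -5 + 0 = -5
  -5 + 7 = 2
  -5 + 9 = 4
  -5 + 10 = 5
  -1 + 0 = -1
  -1 + 7 = 6
  -1 + 9 = 8
  -1 + 10 = 9
  0 + 7 = 7
  0 + 9 = 9
  0 + 10 = 10
  7 + 9 = 16
  7 + 10 = 17
  9 + 10 = 19
Collected distinct sums: {-6, -5, -1, 2, 4, 5, 6, 7, 8, 9, 10, 16, 17, 19}
|A +̂ A| = 14
(Reference bound: |A +̂ A| ≥ 2|A| - 3 for |A| ≥ 2, with |A| = 6 giving ≥ 9.)

|A +̂ A| = 14


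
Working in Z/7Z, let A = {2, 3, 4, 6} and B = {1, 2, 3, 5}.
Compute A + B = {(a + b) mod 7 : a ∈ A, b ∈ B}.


Work in Z/7Z: reduce every sum a + b modulo 7.
Enumerate all 16 pairs:
a = 2: 2+1=3, 2+2=4, 2+3=5, 2+5=0
a = 3: 3+1=4, 3+2=5, 3+3=6, 3+5=1
a = 4: 4+1=5, 4+2=6, 4+3=0, 4+5=2
a = 6: 6+1=0, 6+2=1, 6+3=2, 6+5=4
Distinct residues collected: {0, 1, 2, 3, 4, 5, 6}
|A + B| = 7 (out of 7 total residues).

A + B = {0, 1, 2, 3, 4, 5, 6}


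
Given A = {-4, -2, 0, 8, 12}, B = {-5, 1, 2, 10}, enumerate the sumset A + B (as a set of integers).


A + B = {a + b : a ∈ A, b ∈ B}.
Enumerate all |A|·|B| = 5·4 = 20 pairs (a, b) and collect distinct sums.
a = -4: -4+-5=-9, -4+1=-3, -4+2=-2, -4+10=6
a = -2: -2+-5=-7, -2+1=-1, -2+2=0, -2+10=8
a = 0: 0+-5=-5, 0+1=1, 0+2=2, 0+10=10
a = 8: 8+-5=3, 8+1=9, 8+2=10, 8+10=18
a = 12: 12+-5=7, 12+1=13, 12+2=14, 12+10=22
Collecting distinct sums: A + B = {-9, -7, -5, -3, -2, -1, 0, 1, 2, 3, 6, 7, 8, 9, 10, 13, 14, 18, 22}
|A + B| = 19

A + B = {-9, -7, -5, -3, -2, -1, 0, 1, 2, 3, 6, 7, 8, 9, 10, 13, 14, 18, 22}


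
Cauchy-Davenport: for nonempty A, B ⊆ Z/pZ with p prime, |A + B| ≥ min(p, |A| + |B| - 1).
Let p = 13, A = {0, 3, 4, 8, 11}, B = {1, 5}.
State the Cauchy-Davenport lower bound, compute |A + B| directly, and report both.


Cauchy-Davenport: |A + B| ≥ min(p, |A| + |B| - 1) for A, B nonempty in Z/pZ.
|A| = 5, |B| = 2, p = 13.
CD lower bound = min(13, 5 + 2 - 1) = min(13, 6) = 6.
Compute A + B mod 13 directly:
a = 0: 0+1=1, 0+5=5
a = 3: 3+1=4, 3+5=8
a = 4: 4+1=5, 4+5=9
a = 8: 8+1=9, 8+5=0
a = 11: 11+1=12, 11+5=3
A + B = {0, 1, 3, 4, 5, 8, 9, 12}, so |A + B| = 8.
Verify: 8 ≥ 6? Yes ✓.

CD lower bound = 6, actual |A + B| = 8.


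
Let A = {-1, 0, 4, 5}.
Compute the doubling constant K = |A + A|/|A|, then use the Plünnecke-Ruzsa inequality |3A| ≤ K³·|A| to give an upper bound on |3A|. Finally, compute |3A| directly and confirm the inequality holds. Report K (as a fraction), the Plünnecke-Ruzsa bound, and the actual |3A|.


|A| = 4.
Step 1: Compute A + A by enumerating all 16 pairs.
A + A = {-2, -1, 0, 3, 4, 5, 8, 9, 10}, so |A + A| = 9.
Step 2: Doubling constant K = |A + A|/|A| = 9/4 = 9/4 ≈ 2.2500.
Step 3: Plünnecke-Ruzsa gives |3A| ≤ K³·|A| = (2.2500)³ · 4 ≈ 45.5625.
Step 4: Compute 3A = A + A + A directly by enumerating all triples (a,b,c) ∈ A³; |3A| = 16.
Step 5: Check 16 ≤ 45.5625? Yes ✓.

K = 9/4, Plünnecke-Ruzsa bound K³|A| ≈ 45.5625, |3A| = 16, inequality holds.


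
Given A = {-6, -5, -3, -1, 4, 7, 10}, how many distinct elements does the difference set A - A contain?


A - A = {a - a' : a, a' ∈ A}; |A| = 7.
Bounds: 2|A|-1 ≤ |A - A| ≤ |A|² - |A| + 1, i.e. 13 ≤ |A - A| ≤ 43.
Note: 0 ∈ A - A always (from a - a). The set is symmetric: if d ∈ A - A then -d ∈ A - A.
Enumerate nonzero differences d = a - a' with a > a' (then include -d):
Positive differences: {1, 2, 3, 4, 5, 6, 7, 8, 9, 10, 11, 12, 13, 15, 16}
Full difference set: {0} ∪ (positive diffs) ∪ (negative diffs).
|A - A| = 1 + 2·15 = 31 (matches direct enumeration: 31).

|A - A| = 31


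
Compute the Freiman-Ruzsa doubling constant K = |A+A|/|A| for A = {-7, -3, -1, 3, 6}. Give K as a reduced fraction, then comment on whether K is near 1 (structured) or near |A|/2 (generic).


|A| = 5.
Compute A + A by enumerating all 25 pairs.
A + A = {-14, -10, -8, -6, -4, -2, -1, 0, 2, 3, 5, 6, 9, 12}, so |A + A| = 14.
K = |A + A| / |A| = 14/5 (already in lowest terms) ≈ 2.8000.
Reference: AP of size 5 gives K = 9/5 ≈ 1.8000; a fully generic set of size 5 gives K ≈ 3.0000.

|A| = 5, |A + A| = 14, K = 14/5.


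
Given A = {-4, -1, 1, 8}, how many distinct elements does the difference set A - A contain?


A - A = {a - a' : a, a' ∈ A}; |A| = 4.
Bounds: 2|A|-1 ≤ |A - A| ≤ |A|² - |A| + 1, i.e. 7 ≤ |A - A| ≤ 13.
Note: 0 ∈ A - A always (from a - a). The set is symmetric: if d ∈ A - A then -d ∈ A - A.
Enumerate nonzero differences d = a - a' with a > a' (then include -d):
Positive differences: {2, 3, 5, 7, 9, 12}
Full difference set: {0} ∪ (positive diffs) ∪ (negative diffs).
|A - A| = 1 + 2·6 = 13 (matches direct enumeration: 13).

|A - A| = 13


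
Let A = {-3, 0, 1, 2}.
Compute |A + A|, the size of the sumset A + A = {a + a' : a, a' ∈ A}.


A + A = {a + a' : a, a' ∈ A}; |A| = 4.
General bounds: 2|A| - 1 ≤ |A + A| ≤ |A|(|A|+1)/2, i.e. 7 ≤ |A + A| ≤ 10.
Lower bound 2|A|-1 is attained iff A is an arithmetic progression.
Enumerate sums a + a' for a ≤ a' (symmetric, so this suffices):
a = -3: -3+-3=-6, -3+0=-3, -3+1=-2, -3+2=-1
a = 0: 0+0=0, 0+1=1, 0+2=2
a = 1: 1+1=2, 1+2=3
a = 2: 2+2=4
Distinct sums: {-6, -3, -2, -1, 0, 1, 2, 3, 4}
|A + A| = 9

|A + A| = 9


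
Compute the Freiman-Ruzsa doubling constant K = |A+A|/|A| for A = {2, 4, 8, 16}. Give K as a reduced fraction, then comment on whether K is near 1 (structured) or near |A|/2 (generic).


|A| = 4.
Compute A + A by enumerating all 16 pairs.
A + A = {4, 6, 8, 10, 12, 16, 18, 20, 24, 32}, so |A + A| = 10.
K = |A + A| / |A| = 10/4 = 5/2 ≈ 2.5000.
Reference: AP of size 4 gives K = 7/4 ≈ 1.7500; a fully generic set of size 4 gives K ≈ 2.5000.

|A| = 4, |A + A| = 10, K = 10/4 = 5/2.


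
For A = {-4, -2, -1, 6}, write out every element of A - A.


A - A = {a - a' : a, a' ∈ A}.
Compute a - a' for each ordered pair (a, a'):
a = -4: -4--4=0, -4--2=-2, -4--1=-3, -4-6=-10
a = -2: -2--4=2, -2--2=0, -2--1=-1, -2-6=-8
a = -1: -1--4=3, -1--2=1, -1--1=0, -1-6=-7
a = 6: 6--4=10, 6--2=8, 6--1=7, 6-6=0
Collecting distinct values (and noting 0 appears from a-a):
A - A = {-10, -8, -7, -3, -2, -1, 0, 1, 2, 3, 7, 8, 10}
|A - A| = 13

A - A = {-10, -8, -7, -3, -2, -1, 0, 1, 2, 3, 7, 8, 10}


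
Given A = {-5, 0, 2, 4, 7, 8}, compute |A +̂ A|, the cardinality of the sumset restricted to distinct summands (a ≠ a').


Restricted sumset: A +̂ A = {a + a' : a ∈ A, a' ∈ A, a ≠ a'}.
Equivalently, take A + A and drop any sum 2a that is achievable ONLY as a + a for a ∈ A (i.e. sums representable only with equal summands).
Enumerate pairs (a, a') with a < a' (symmetric, so each unordered pair gives one sum; this covers all a ≠ a'):
  -5 + 0 = -5
  -5 + 2 = -3
  -5 + 4 = -1
  -5 + 7 = 2
  -5 + 8 = 3
  0 + 2 = 2
  0 + 4 = 4
  0 + 7 = 7
  0 + 8 = 8
  2 + 4 = 6
  2 + 7 = 9
  2 + 8 = 10
  4 + 7 = 11
  4 + 8 = 12
  7 + 8 = 15
Collected distinct sums: {-5, -3, -1, 2, 3, 4, 6, 7, 8, 9, 10, 11, 12, 15}
|A +̂ A| = 14
(Reference bound: |A +̂ A| ≥ 2|A| - 3 for |A| ≥ 2, with |A| = 6 giving ≥ 9.)

|A +̂ A| = 14


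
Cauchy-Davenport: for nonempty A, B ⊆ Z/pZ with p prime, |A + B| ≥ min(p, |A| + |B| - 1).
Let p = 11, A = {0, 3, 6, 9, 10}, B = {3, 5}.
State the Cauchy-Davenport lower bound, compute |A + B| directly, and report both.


Cauchy-Davenport: |A + B| ≥ min(p, |A| + |B| - 1) for A, B nonempty in Z/pZ.
|A| = 5, |B| = 2, p = 11.
CD lower bound = min(11, 5 + 2 - 1) = min(11, 6) = 6.
Compute A + B mod 11 directly:
a = 0: 0+3=3, 0+5=5
a = 3: 3+3=6, 3+5=8
a = 6: 6+3=9, 6+5=0
a = 9: 9+3=1, 9+5=3
a = 10: 10+3=2, 10+5=4
A + B = {0, 1, 2, 3, 4, 5, 6, 8, 9}, so |A + B| = 9.
Verify: 9 ≥ 6? Yes ✓.

CD lower bound = 6, actual |A + B| = 9.


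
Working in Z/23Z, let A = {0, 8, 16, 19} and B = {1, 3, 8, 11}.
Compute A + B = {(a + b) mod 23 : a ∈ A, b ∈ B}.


Work in Z/23Z: reduce every sum a + b modulo 23.
Enumerate all 16 pairs:
a = 0: 0+1=1, 0+3=3, 0+8=8, 0+11=11
a = 8: 8+1=9, 8+3=11, 8+8=16, 8+11=19
a = 16: 16+1=17, 16+3=19, 16+8=1, 16+11=4
a = 19: 19+1=20, 19+3=22, 19+8=4, 19+11=7
Distinct residues collected: {1, 3, 4, 7, 8, 9, 11, 16, 17, 19, 20, 22}
|A + B| = 12 (out of 23 total residues).

A + B = {1, 3, 4, 7, 8, 9, 11, 16, 17, 19, 20, 22}


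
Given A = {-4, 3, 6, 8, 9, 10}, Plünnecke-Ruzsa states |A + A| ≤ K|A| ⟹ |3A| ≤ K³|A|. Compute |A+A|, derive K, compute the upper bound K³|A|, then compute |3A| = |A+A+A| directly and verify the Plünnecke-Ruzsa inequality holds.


|A| = 6.
Step 1: Compute A + A by enumerating all 36 pairs.
A + A = {-8, -1, 2, 4, 5, 6, 9, 11, 12, 13, 14, 15, 16, 17, 18, 19, 20}, so |A + A| = 17.
Step 2: Doubling constant K = |A + A|/|A| = 17/6 = 17/6 ≈ 2.8333.
Step 3: Plünnecke-Ruzsa gives |3A| ≤ K³·|A| = (2.8333)³ · 6 ≈ 136.4722.
Step 4: Compute 3A = A + A + A directly by enumerating all triples (a,b,c) ∈ A³; |3A| = 31.
Step 5: Check 31 ≤ 136.4722? Yes ✓.

K = 17/6, Plünnecke-Ruzsa bound K³|A| ≈ 136.4722, |3A| = 31, inequality holds.


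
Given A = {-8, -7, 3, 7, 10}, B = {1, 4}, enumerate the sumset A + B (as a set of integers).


A + B = {a + b : a ∈ A, b ∈ B}.
Enumerate all |A|·|B| = 5·2 = 10 pairs (a, b) and collect distinct sums.
a = -8: -8+1=-7, -8+4=-4
a = -7: -7+1=-6, -7+4=-3
a = 3: 3+1=4, 3+4=7
a = 7: 7+1=8, 7+4=11
a = 10: 10+1=11, 10+4=14
Collecting distinct sums: A + B = {-7, -6, -4, -3, 4, 7, 8, 11, 14}
|A + B| = 9

A + B = {-7, -6, -4, -3, 4, 7, 8, 11, 14}


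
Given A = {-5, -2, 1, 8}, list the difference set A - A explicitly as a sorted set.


A - A = {a - a' : a, a' ∈ A}.
Compute a - a' for each ordered pair (a, a'):
a = -5: -5--5=0, -5--2=-3, -5-1=-6, -5-8=-13
a = -2: -2--5=3, -2--2=0, -2-1=-3, -2-8=-10
a = 1: 1--5=6, 1--2=3, 1-1=0, 1-8=-7
a = 8: 8--5=13, 8--2=10, 8-1=7, 8-8=0
Collecting distinct values (and noting 0 appears from a-a):
A - A = {-13, -10, -7, -6, -3, 0, 3, 6, 7, 10, 13}
|A - A| = 11

A - A = {-13, -10, -7, -6, -3, 0, 3, 6, 7, 10, 13}


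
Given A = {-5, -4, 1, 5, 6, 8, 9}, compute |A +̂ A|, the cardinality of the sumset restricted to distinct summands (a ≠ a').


Restricted sumset: A +̂ A = {a + a' : a ∈ A, a' ∈ A, a ≠ a'}.
Equivalently, take A + A and drop any sum 2a that is achievable ONLY as a + a for a ∈ A (i.e. sums representable only with equal summands).
Enumerate pairs (a, a') with a < a' (symmetric, so each unordered pair gives one sum; this covers all a ≠ a'):
  -5 + -4 = -9
  -5 + 1 = -4
  -5 + 5 = 0
  -5 + 6 = 1
  -5 + 8 = 3
  -5 + 9 = 4
  -4 + 1 = -3
  -4 + 5 = 1
  -4 + 6 = 2
  -4 + 8 = 4
  -4 + 9 = 5
  1 + 5 = 6
  1 + 6 = 7
  1 + 8 = 9
  1 + 9 = 10
  5 + 6 = 11
  5 + 8 = 13
  5 + 9 = 14
  6 + 8 = 14
  6 + 9 = 15
  8 + 9 = 17
Collected distinct sums: {-9, -4, -3, 0, 1, 2, 3, 4, 5, 6, 7, 9, 10, 11, 13, 14, 15, 17}
|A +̂ A| = 18
(Reference bound: |A +̂ A| ≥ 2|A| - 3 for |A| ≥ 2, with |A| = 7 giving ≥ 11.)

|A +̂ A| = 18


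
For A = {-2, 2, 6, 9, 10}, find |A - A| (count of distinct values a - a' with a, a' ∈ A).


A - A = {a - a' : a, a' ∈ A}; |A| = 5.
Bounds: 2|A|-1 ≤ |A - A| ≤ |A|² - |A| + 1, i.e. 9 ≤ |A - A| ≤ 21.
Note: 0 ∈ A - A always (from a - a). The set is symmetric: if d ∈ A - A then -d ∈ A - A.
Enumerate nonzero differences d = a - a' with a > a' (then include -d):
Positive differences: {1, 3, 4, 7, 8, 11, 12}
Full difference set: {0} ∪ (positive diffs) ∪ (negative diffs).
|A - A| = 1 + 2·7 = 15 (matches direct enumeration: 15).

|A - A| = 15


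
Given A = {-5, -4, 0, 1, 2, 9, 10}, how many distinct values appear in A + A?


A + A = {a + a' : a, a' ∈ A}; |A| = 7.
General bounds: 2|A| - 1 ≤ |A + A| ≤ |A|(|A|+1)/2, i.e. 13 ≤ |A + A| ≤ 28.
Lower bound 2|A|-1 is attained iff A is an arithmetic progression.
Enumerate sums a + a' for a ≤ a' (symmetric, so this suffices):
a = -5: -5+-5=-10, -5+-4=-9, -5+0=-5, -5+1=-4, -5+2=-3, -5+9=4, -5+10=5
a = -4: -4+-4=-8, -4+0=-4, -4+1=-3, -4+2=-2, -4+9=5, -4+10=6
a = 0: 0+0=0, 0+1=1, 0+2=2, 0+9=9, 0+10=10
a = 1: 1+1=2, 1+2=3, 1+9=10, 1+10=11
a = 2: 2+2=4, 2+9=11, 2+10=12
a = 9: 9+9=18, 9+10=19
a = 10: 10+10=20
Distinct sums: {-10, -9, -8, -5, -4, -3, -2, 0, 1, 2, 3, 4, 5, 6, 9, 10, 11, 12, 18, 19, 20}
|A + A| = 21

|A + A| = 21


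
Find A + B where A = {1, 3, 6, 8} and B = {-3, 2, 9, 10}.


A + B = {a + b : a ∈ A, b ∈ B}.
Enumerate all |A|·|B| = 4·4 = 16 pairs (a, b) and collect distinct sums.
a = 1: 1+-3=-2, 1+2=3, 1+9=10, 1+10=11
a = 3: 3+-3=0, 3+2=5, 3+9=12, 3+10=13
a = 6: 6+-3=3, 6+2=8, 6+9=15, 6+10=16
a = 8: 8+-3=5, 8+2=10, 8+9=17, 8+10=18
Collecting distinct sums: A + B = {-2, 0, 3, 5, 8, 10, 11, 12, 13, 15, 16, 17, 18}
|A + B| = 13

A + B = {-2, 0, 3, 5, 8, 10, 11, 12, 13, 15, 16, 17, 18}


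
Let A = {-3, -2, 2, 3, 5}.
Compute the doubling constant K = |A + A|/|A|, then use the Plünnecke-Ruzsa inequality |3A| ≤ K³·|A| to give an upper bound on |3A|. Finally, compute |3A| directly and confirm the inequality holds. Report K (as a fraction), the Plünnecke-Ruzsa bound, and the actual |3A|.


|A| = 5.
Step 1: Compute A + A by enumerating all 25 pairs.
A + A = {-6, -5, -4, -1, 0, 1, 2, 3, 4, 5, 6, 7, 8, 10}, so |A + A| = 14.
Step 2: Doubling constant K = |A + A|/|A| = 14/5 = 14/5 ≈ 2.8000.
Step 3: Plünnecke-Ruzsa gives |3A| ≤ K³·|A| = (2.8000)³ · 5 ≈ 109.7600.
Step 4: Compute 3A = A + A + A directly by enumerating all triples (a,b,c) ∈ A³; |3A| = 23.
Step 5: Check 23 ≤ 109.7600? Yes ✓.

K = 14/5, Plünnecke-Ruzsa bound K³|A| ≈ 109.7600, |3A| = 23, inequality holds.


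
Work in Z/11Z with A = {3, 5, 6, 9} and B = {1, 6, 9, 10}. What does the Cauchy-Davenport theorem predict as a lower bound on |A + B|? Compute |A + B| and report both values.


Cauchy-Davenport: |A + B| ≥ min(p, |A| + |B| - 1) for A, B nonempty in Z/pZ.
|A| = 4, |B| = 4, p = 11.
CD lower bound = min(11, 4 + 4 - 1) = min(11, 7) = 7.
Compute A + B mod 11 directly:
a = 3: 3+1=4, 3+6=9, 3+9=1, 3+10=2
a = 5: 5+1=6, 5+6=0, 5+9=3, 5+10=4
a = 6: 6+1=7, 6+6=1, 6+9=4, 6+10=5
a = 9: 9+1=10, 9+6=4, 9+9=7, 9+10=8
A + B = {0, 1, 2, 3, 4, 5, 6, 7, 8, 9, 10}, so |A + B| = 11.
Verify: 11 ≥ 7? Yes ✓.

CD lower bound = 7, actual |A + B| = 11.


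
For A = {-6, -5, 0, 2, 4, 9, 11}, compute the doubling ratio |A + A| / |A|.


|A| = 7.
Compute A + A by enumerating all 49 pairs.
A + A = {-12, -11, -10, -6, -5, -4, -3, -2, -1, 0, 2, 3, 4, 5, 6, 8, 9, 11, 13, 15, 18, 20, 22}, so |A + A| = 23.
K = |A + A| / |A| = 23/7 (already in lowest terms) ≈ 3.2857.
Reference: AP of size 7 gives K = 13/7 ≈ 1.8571; a fully generic set of size 7 gives K ≈ 4.0000.

|A| = 7, |A + A| = 23, K = 23/7.


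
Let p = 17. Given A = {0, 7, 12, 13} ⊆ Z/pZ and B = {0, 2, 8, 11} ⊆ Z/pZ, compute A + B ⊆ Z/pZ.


Work in Z/17Z: reduce every sum a + b modulo 17.
Enumerate all 16 pairs:
a = 0: 0+0=0, 0+2=2, 0+8=8, 0+11=11
a = 7: 7+0=7, 7+2=9, 7+8=15, 7+11=1
a = 12: 12+0=12, 12+2=14, 12+8=3, 12+11=6
a = 13: 13+0=13, 13+2=15, 13+8=4, 13+11=7
Distinct residues collected: {0, 1, 2, 3, 4, 6, 7, 8, 9, 11, 12, 13, 14, 15}
|A + B| = 14 (out of 17 total residues).

A + B = {0, 1, 2, 3, 4, 6, 7, 8, 9, 11, 12, 13, 14, 15}


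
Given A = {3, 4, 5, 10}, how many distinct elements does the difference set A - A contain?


A - A = {a - a' : a, a' ∈ A}; |A| = 4.
Bounds: 2|A|-1 ≤ |A - A| ≤ |A|² - |A| + 1, i.e. 7 ≤ |A - A| ≤ 13.
Note: 0 ∈ A - A always (from a - a). The set is symmetric: if d ∈ A - A then -d ∈ A - A.
Enumerate nonzero differences d = a - a' with a > a' (then include -d):
Positive differences: {1, 2, 5, 6, 7}
Full difference set: {0} ∪ (positive diffs) ∪ (negative diffs).
|A - A| = 1 + 2·5 = 11 (matches direct enumeration: 11).

|A - A| = 11


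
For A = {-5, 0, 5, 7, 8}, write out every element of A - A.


A - A = {a - a' : a, a' ∈ A}.
Compute a - a' for each ordered pair (a, a'):
a = -5: -5--5=0, -5-0=-5, -5-5=-10, -5-7=-12, -5-8=-13
a = 0: 0--5=5, 0-0=0, 0-5=-5, 0-7=-7, 0-8=-8
a = 5: 5--5=10, 5-0=5, 5-5=0, 5-7=-2, 5-8=-3
a = 7: 7--5=12, 7-0=7, 7-5=2, 7-7=0, 7-8=-1
a = 8: 8--5=13, 8-0=8, 8-5=3, 8-7=1, 8-8=0
Collecting distinct values (and noting 0 appears from a-a):
A - A = {-13, -12, -10, -8, -7, -5, -3, -2, -1, 0, 1, 2, 3, 5, 7, 8, 10, 12, 13}
|A - A| = 19

A - A = {-13, -12, -10, -8, -7, -5, -3, -2, -1, 0, 1, 2, 3, 5, 7, 8, 10, 12, 13}


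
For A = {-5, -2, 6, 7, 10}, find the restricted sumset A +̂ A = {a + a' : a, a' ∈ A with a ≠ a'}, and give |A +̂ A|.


Restricted sumset: A +̂ A = {a + a' : a ∈ A, a' ∈ A, a ≠ a'}.
Equivalently, take A + A and drop any sum 2a that is achievable ONLY as a + a for a ∈ A (i.e. sums representable only with equal summands).
Enumerate pairs (a, a') with a < a' (symmetric, so each unordered pair gives one sum; this covers all a ≠ a'):
  -5 + -2 = -7
  -5 + 6 = 1
  -5 + 7 = 2
  -5 + 10 = 5
  -2 + 6 = 4
  -2 + 7 = 5
  -2 + 10 = 8
  6 + 7 = 13
  6 + 10 = 16
  7 + 10 = 17
Collected distinct sums: {-7, 1, 2, 4, 5, 8, 13, 16, 17}
|A +̂ A| = 9
(Reference bound: |A +̂ A| ≥ 2|A| - 3 for |A| ≥ 2, with |A| = 5 giving ≥ 7.)

|A +̂ A| = 9


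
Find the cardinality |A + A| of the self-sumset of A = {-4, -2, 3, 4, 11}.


A + A = {a + a' : a, a' ∈ A}; |A| = 5.
General bounds: 2|A| - 1 ≤ |A + A| ≤ |A|(|A|+1)/2, i.e. 9 ≤ |A + A| ≤ 15.
Lower bound 2|A|-1 is attained iff A is an arithmetic progression.
Enumerate sums a + a' for a ≤ a' (symmetric, so this suffices):
a = -4: -4+-4=-8, -4+-2=-6, -4+3=-1, -4+4=0, -4+11=7
a = -2: -2+-2=-4, -2+3=1, -2+4=2, -2+11=9
a = 3: 3+3=6, 3+4=7, 3+11=14
a = 4: 4+4=8, 4+11=15
a = 11: 11+11=22
Distinct sums: {-8, -6, -4, -1, 0, 1, 2, 6, 7, 8, 9, 14, 15, 22}
|A + A| = 14

|A + A| = 14


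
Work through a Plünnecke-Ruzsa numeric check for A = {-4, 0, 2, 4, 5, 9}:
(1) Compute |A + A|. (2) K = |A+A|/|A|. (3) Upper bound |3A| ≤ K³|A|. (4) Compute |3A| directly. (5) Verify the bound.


|A| = 6.
Step 1: Compute A + A by enumerating all 36 pairs.
A + A = {-8, -4, -2, 0, 1, 2, 4, 5, 6, 7, 8, 9, 10, 11, 13, 14, 18}, so |A + A| = 17.
Step 2: Doubling constant K = |A + A|/|A| = 17/6 = 17/6 ≈ 2.8333.
Step 3: Plünnecke-Ruzsa gives |3A| ≤ K³·|A| = (2.8333)³ · 6 ≈ 136.4722.
Step 4: Compute 3A = A + A + A directly by enumerating all triples (a,b,c) ∈ A³; |3A| = 30.
Step 5: Check 30 ≤ 136.4722? Yes ✓.

K = 17/6, Plünnecke-Ruzsa bound K³|A| ≈ 136.4722, |3A| = 30, inequality holds.


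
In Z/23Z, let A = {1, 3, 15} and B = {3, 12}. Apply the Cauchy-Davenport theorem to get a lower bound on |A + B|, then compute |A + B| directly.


Cauchy-Davenport: |A + B| ≥ min(p, |A| + |B| - 1) for A, B nonempty in Z/pZ.
|A| = 3, |B| = 2, p = 23.
CD lower bound = min(23, 3 + 2 - 1) = min(23, 4) = 4.
Compute A + B mod 23 directly:
a = 1: 1+3=4, 1+12=13
a = 3: 3+3=6, 3+12=15
a = 15: 15+3=18, 15+12=4
A + B = {4, 6, 13, 15, 18}, so |A + B| = 5.
Verify: 5 ≥ 4? Yes ✓.

CD lower bound = 4, actual |A + B| = 5.


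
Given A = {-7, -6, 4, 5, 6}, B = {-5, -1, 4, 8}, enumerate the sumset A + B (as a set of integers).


A + B = {a + b : a ∈ A, b ∈ B}.
Enumerate all |A|·|B| = 5·4 = 20 pairs (a, b) and collect distinct sums.
a = -7: -7+-5=-12, -7+-1=-8, -7+4=-3, -7+8=1
a = -6: -6+-5=-11, -6+-1=-7, -6+4=-2, -6+8=2
a = 4: 4+-5=-1, 4+-1=3, 4+4=8, 4+8=12
a = 5: 5+-5=0, 5+-1=4, 5+4=9, 5+8=13
a = 6: 6+-5=1, 6+-1=5, 6+4=10, 6+8=14
Collecting distinct sums: A + B = {-12, -11, -8, -7, -3, -2, -1, 0, 1, 2, 3, 4, 5, 8, 9, 10, 12, 13, 14}
|A + B| = 19

A + B = {-12, -11, -8, -7, -3, -2, -1, 0, 1, 2, 3, 4, 5, 8, 9, 10, 12, 13, 14}


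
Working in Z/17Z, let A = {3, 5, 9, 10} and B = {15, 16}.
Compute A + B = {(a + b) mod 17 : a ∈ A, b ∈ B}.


Work in Z/17Z: reduce every sum a + b modulo 17.
Enumerate all 8 pairs:
a = 3: 3+15=1, 3+16=2
a = 5: 5+15=3, 5+16=4
a = 9: 9+15=7, 9+16=8
a = 10: 10+15=8, 10+16=9
Distinct residues collected: {1, 2, 3, 4, 7, 8, 9}
|A + B| = 7 (out of 17 total residues).

A + B = {1, 2, 3, 4, 7, 8, 9}


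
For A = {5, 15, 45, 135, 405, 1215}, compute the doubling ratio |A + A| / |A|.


|A| = 6.
Compute A + A by enumerating all 36 pairs.
A + A = {10, 20, 30, 50, 60, 90, 140, 150, 180, 270, 410, 420, 450, 540, 810, 1220, 1230, 1260, 1350, 1620, 2430}, so |A + A| = 21.
K = |A + A| / |A| = 21/6 = 7/2 ≈ 3.5000.
Reference: AP of size 6 gives K = 11/6 ≈ 1.8333; a fully generic set of size 6 gives K ≈ 3.5000.

|A| = 6, |A + A| = 21, K = 21/6 = 7/2.


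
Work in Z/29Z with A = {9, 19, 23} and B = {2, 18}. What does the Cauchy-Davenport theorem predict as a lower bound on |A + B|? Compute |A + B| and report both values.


Cauchy-Davenport: |A + B| ≥ min(p, |A| + |B| - 1) for A, B nonempty in Z/pZ.
|A| = 3, |B| = 2, p = 29.
CD lower bound = min(29, 3 + 2 - 1) = min(29, 4) = 4.
Compute A + B mod 29 directly:
a = 9: 9+2=11, 9+18=27
a = 19: 19+2=21, 19+18=8
a = 23: 23+2=25, 23+18=12
A + B = {8, 11, 12, 21, 25, 27}, so |A + B| = 6.
Verify: 6 ≥ 4? Yes ✓.

CD lower bound = 4, actual |A + B| = 6.


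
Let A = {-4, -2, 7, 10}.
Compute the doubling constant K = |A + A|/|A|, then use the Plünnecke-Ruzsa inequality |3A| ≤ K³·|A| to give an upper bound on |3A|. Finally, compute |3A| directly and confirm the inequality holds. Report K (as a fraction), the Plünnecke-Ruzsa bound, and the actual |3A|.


|A| = 4.
Step 1: Compute A + A by enumerating all 16 pairs.
A + A = {-8, -6, -4, 3, 5, 6, 8, 14, 17, 20}, so |A + A| = 10.
Step 2: Doubling constant K = |A + A|/|A| = 10/4 = 10/4 ≈ 2.5000.
Step 3: Plünnecke-Ruzsa gives |3A| ≤ K³·|A| = (2.5000)³ · 4 ≈ 62.5000.
Step 4: Compute 3A = A + A + A directly by enumerating all triples (a,b,c) ∈ A³; |3A| = 20.
Step 5: Check 20 ≤ 62.5000? Yes ✓.

K = 10/4, Plünnecke-Ruzsa bound K³|A| ≈ 62.5000, |3A| = 20, inequality holds.


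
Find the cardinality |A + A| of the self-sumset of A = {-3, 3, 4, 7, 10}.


A + A = {a + a' : a, a' ∈ A}; |A| = 5.
General bounds: 2|A| - 1 ≤ |A + A| ≤ |A|(|A|+1)/2, i.e. 9 ≤ |A + A| ≤ 15.
Lower bound 2|A|-1 is attained iff A is an arithmetic progression.
Enumerate sums a + a' for a ≤ a' (symmetric, so this suffices):
a = -3: -3+-3=-6, -3+3=0, -3+4=1, -3+7=4, -3+10=7
a = 3: 3+3=6, 3+4=7, 3+7=10, 3+10=13
a = 4: 4+4=8, 4+7=11, 4+10=14
a = 7: 7+7=14, 7+10=17
a = 10: 10+10=20
Distinct sums: {-6, 0, 1, 4, 6, 7, 8, 10, 11, 13, 14, 17, 20}
|A + A| = 13

|A + A| = 13


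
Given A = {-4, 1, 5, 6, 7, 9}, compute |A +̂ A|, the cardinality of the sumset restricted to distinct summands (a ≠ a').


Restricted sumset: A +̂ A = {a + a' : a ∈ A, a' ∈ A, a ≠ a'}.
Equivalently, take A + A and drop any sum 2a that is achievable ONLY as a + a for a ∈ A (i.e. sums representable only with equal summands).
Enumerate pairs (a, a') with a < a' (symmetric, so each unordered pair gives one sum; this covers all a ≠ a'):
  -4 + 1 = -3
  -4 + 5 = 1
  -4 + 6 = 2
  -4 + 7 = 3
  -4 + 9 = 5
  1 + 5 = 6
  1 + 6 = 7
  1 + 7 = 8
  1 + 9 = 10
  5 + 6 = 11
  5 + 7 = 12
  5 + 9 = 14
  6 + 7 = 13
  6 + 9 = 15
  7 + 9 = 16
Collected distinct sums: {-3, 1, 2, 3, 5, 6, 7, 8, 10, 11, 12, 13, 14, 15, 16}
|A +̂ A| = 15
(Reference bound: |A +̂ A| ≥ 2|A| - 3 for |A| ≥ 2, with |A| = 6 giving ≥ 9.)

|A +̂ A| = 15


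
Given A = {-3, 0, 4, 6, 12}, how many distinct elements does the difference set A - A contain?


A - A = {a - a' : a, a' ∈ A}; |A| = 5.
Bounds: 2|A|-1 ≤ |A - A| ≤ |A|² - |A| + 1, i.e. 9 ≤ |A - A| ≤ 21.
Note: 0 ∈ A - A always (from a - a). The set is symmetric: if d ∈ A - A then -d ∈ A - A.
Enumerate nonzero differences d = a - a' with a > a' (then include -d):
Positive differences: {2, 3, 4, 6, 7, 8, 9, 12, 15}
Full difference set: {0} ∪ (positive diffs) ∪ (negative diffs).
|A - A| = 1 + 2·9 = 19 (matches direct enumeration: 19).

|A - A| = 19


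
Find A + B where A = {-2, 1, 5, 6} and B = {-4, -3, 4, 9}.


A + B = {a + b : a ∈ A, b ∈ B}.
Enumerate all |A|·|B| = 4·4 = 16 pairs (a, b) and collect distinct sums.
a = -2: -2+-4=-6, -2+-3=-5, -2+4=2, -2+9=7
a = 1: 1+-4=-3, 1+-3=-2, 1+4=5, 1+9=10
a = 5: 5+-4=1, 5+-3=2, 5+4=9, 5+9=14
a = 6: 6+-4=2, 6+-3=3, 6+4=10, 6+9=15
Collecting distinct sums: A + B = {-6, -5, -3, -2, 1, 2, 3, 5, 7, 9, 10, 14, 15}
|A + B| = 13

A + B = {-6, -5, -3, -2, 1, 2, 3, 5, 7, 9, 10, 14, 15}


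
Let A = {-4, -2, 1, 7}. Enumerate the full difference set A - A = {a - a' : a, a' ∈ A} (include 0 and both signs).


A - A = {a - a' : a, a' ∈ A}.
Compute a - a' for each ordered pair (a, a'):
a = -4: -4--4=0, -4--2=-2, -4-1=-5, -4-7=-11
a = -2: -2--4=2, -2--2=0, -2-1=-3, -2-7=-9
a = 1: 1--4=5, 1--2=3, 1-1=0, 1-7=-6
a = 7: 7--4=11, 7--2=9, 7-1=6, 7-7=0
Collecting distinct values (and noting 0 appears from a-a):
A - A = {-11, -9, -6, -5, -3, -2, 0, 2, 3, 5, 6, 9, 11}
|A - A| = 13

A - A = {-11, -9, -6, -5, -3, -2, 0, 2, 3, 5, 6, 9, 11}


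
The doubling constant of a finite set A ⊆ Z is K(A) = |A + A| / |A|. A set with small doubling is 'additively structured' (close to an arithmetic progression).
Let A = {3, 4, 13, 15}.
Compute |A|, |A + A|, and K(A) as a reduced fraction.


|A| = 4.
Compute A + A by enumerating all 16 pairs.
A + A = {6, 7, 8, 16, 17, 18, 19, 26, 28, 30}, so |A + A| = 10.
K = |A + A| / |A| = 10/4 = 5/2 ≈ 2.5000.
Reference: AP of size 4 gives K = 7/4 ≈ 1.7500; a fully generic set of size 4 gives K ≈ 2.5000.

|A| = 4, |A + A| = 10, K = 10/4 = 5/2.


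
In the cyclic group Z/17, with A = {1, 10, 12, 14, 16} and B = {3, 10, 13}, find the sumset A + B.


Work in Z/17Z: reduce every sum a + b modulo 17.
Enumerate all 15 pairs:
a = 1: 1+3=4, 1+10=11, 1+13=14
a = 10: 10+3=13, 10+10=3, 10+13=6
a = 12: 12+3=15, 12+10=5, 12+13=8
a = 14: 14+3=0, 14+10=7, 14+13=10
a = 16: 16+3=2, 16+10=9, 16+13=12
Distinct residues collected: {0, 2, 3, 4, 5, 6, 7, 8, 9, 10, 11, 12, 13, 14, 15}
|A + B| = 15 (out of 17 total residues).

A + B = {0, 2, 3, 4, 5, 6, 7, 8, 9, 10, 11, 12, 13, 14, 15}


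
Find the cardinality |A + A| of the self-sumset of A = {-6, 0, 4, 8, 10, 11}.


A + A = {a + a' : a, a' ∈ A}; |A| = 6.
General bounds: 2|A| - 1 ≤ |A + A| ≤ |A|(|A|+1)/2, i.e. 11 ≤ |A + A| ≤ 21.
Lower bound 2|A|-1 is attained iff A is an arithmetic progression.
Enumerate sums a + a' for a ≤ a' (symmetric, so this suffices):
a = -6: -6+-6=-12, -6+0=-6, -6+4=-2, -6+8=2, -6+10=4, -6+11=5
a = 0: 0+0=0, 0+4=4, 0+8=8, 0+10=10, 0+11=11
a = 4: 4+4=8, 4+8=12, 4+10=14, 4+11=15
a = 8: 8+8=16, 8+10=18, 8+11=19
a = 10: 10+10=20, 10+11=21
a = 11: 11+11=22
Distinct sums: {-12, -6, -2, 0, 2, 4, 5, 8, 10, 11, 12, 14, 15, 16, 18, 19, 20, 21, 22}
|A + A| = 19

|A + A| = 19


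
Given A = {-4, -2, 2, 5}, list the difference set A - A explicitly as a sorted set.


A - A = {a - a' : a, a' ∈ A}.
Compute a - a' for each ordered pair (a, a'):
a = -4: -4--4=0, -4--2=-2, -4-2=-6, -4-5=-9
a = -2: -2--4=2, -2--2=0, -2-2=-4, -2-5=-7
a = 2: 2--4=6, 2--2=4, 2-2=0, 2-5=-3
a = 5: 5--4=9, 5--2=7, 5-2=3, 5-5=0
Collecting distinct values (and noting 0 appears from a-a):
A - A = {-9, -7, -6, -4, -3, -2, 0, 2, 3, 4, 6, 7, 9}
|A - A| = 13

A - A = {-9, -7, -6, -4, -3, -2, 0, 2, 3, 4, 6, 7, 9}


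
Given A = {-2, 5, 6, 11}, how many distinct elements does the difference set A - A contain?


A - A = {a - a' : a, a' ∈ A}; |A| = 4.
Bounds: 2|A|-1 ≤ |A - A| ≤ |A|² - |A| + 1, i.e. 7 ≤ |A - A| ≤ 13.
Note: 0 ∈ A - A always (from a - a). The set is symmetric: if d ∈ A - A then -d ∈ A - A.
Enumerate nonzero differences d = a - a' with a > a' (then include -d):
Positive differences: {1, 5, 6, 7, 8, 13}
Full difference set: {0} ∪ (positive diffs) ∪ (negative diffs).
|A - A| = 1 + 2·6 = 13 (matches direct enumeration: 13).

|A - A| = 13


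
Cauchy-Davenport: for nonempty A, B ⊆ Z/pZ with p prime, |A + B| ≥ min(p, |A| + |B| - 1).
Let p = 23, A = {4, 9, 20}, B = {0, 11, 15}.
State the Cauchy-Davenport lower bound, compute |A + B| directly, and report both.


Cauchy-Davenport: |A + B| ≥ min(p, |A| + |B| - 1) for A, B nonempty in Z/pZ.
|A| = 3, |B| = 3, p = 23.
CD lower bound = min(23, 3 + 3 - 1) = min(23, 5) = 5.
Compute A + B mod 23 directly:
a = 4: 4+0=4, 4+11=15, 4+15=19
a = 9: 9+0=9, 9+11=20, 9+15=1
a = 20: 20+0=20, 20+11=8, 20+15=12
A + B = {1, 4, 8, 9, 12, 15, 19, 20}, so |A + B| = 8.
Verify: 8 ≥ 5? Yes ✓.

CD lower bound = 5, actual |A + B| = 8.


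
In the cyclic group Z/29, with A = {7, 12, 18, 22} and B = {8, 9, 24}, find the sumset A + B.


Work in Z/29Z: reduce every sum a + b modulo 29.
Enumerate all 12 pairs:
a = 7: 7+8=15, 7+9=16, 7+24=2
a = 12: 12+8=20, 12+9=21, 12+24=7
a = 18: 18+8=26, 18+9=27, 18+24=13
a = 22: 22+8=1, 22+9=2, 22+24=17
Distinct residues collected: {1, 2, 7, 13, 15, 16, 17, 20, 21, 26, 27}
|A + B| = 11 (out of 29 total residues).

A + B = {1, 2, 7, 13, 15, 16, 17, 20, 21, 26, 27}


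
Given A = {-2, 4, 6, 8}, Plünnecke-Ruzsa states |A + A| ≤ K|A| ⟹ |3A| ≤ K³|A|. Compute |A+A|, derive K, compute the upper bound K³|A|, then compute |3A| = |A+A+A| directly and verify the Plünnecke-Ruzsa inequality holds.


|A| = 4.
Step 1: Compute A + A by enumerating all 16 pairs.
A + A = {-4, 2, 4, 6, 8, 10, 12, 14, 16}, so |A + A| = 9.
Step 2: Doubling constant K = |A + A|/|A| = 9/4 = 9/4 ≈ 2.2500.
Step 3: Plünnecke-Ruzsa gives |3A| ≤ K³·|A| = (2.2500)³ · 4 ≈ 45.5625.
Step 4: Compute 3A = A + A + A directly by enumerating all triples (a,b,c) ∈ A³; |3A| = 14.
Step 5: Check 14 ≤ 45.5625? Yes ✓.

K = 9/4, Plünnecke-Ruzsa bound K³|A| ≈ 45.5625, |3A| = 14, inequality holds.


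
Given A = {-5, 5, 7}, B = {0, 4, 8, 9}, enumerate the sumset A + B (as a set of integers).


A + B = {a + b : a ∈ A, b ∈ B}.
Enumerate all |A|·|B| = 3·4 = 12 pairs (a, b) and collect distinct sums.
a = -5: -5+0=-5, -5+4=-1, -5+8=3, -5+9=4
a = 5: 5+0=5, 5+4=9, 5+8=13, 5+9=14
a = 7: 7+0=7, 7+4=11, 7+8=15, 7+9=16
Collecting distinct sums: A + B = {-5, -1, 3, 4, 5, 7, 9, 11, 13, 14, 15, 16}
|A + B| = 12

A + B = {-5, -1, 3, 4, 5, 7, 9, 11, 13, 14, 15, 16}


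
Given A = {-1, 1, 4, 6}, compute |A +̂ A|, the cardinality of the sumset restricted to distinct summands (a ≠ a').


Restricted sumset: A +̂ A = {a + a' : a ∈ A, a' ∈ A, a ≠ a'}.
Equivalently, take A + A and drop any sum 2a that is achievable ONLY as a + a for a ∈ A (i.e. sums representable only with equal summands).
Enumerate pairs (a, a') with a < a' (symmetric, so each unordered pair gives one sum; this covers all a ≠ a'):
  -1 + 1 = 0
  -1 + 4 = 3
  -1 + 6 = 5
  1 + 4 = 5
  1 + 6 = 7
  4 + 6 = 10
Collected distinct sums: {0, 3, 5, 7, 10}
|A +̂ A| = 5
(Reference bound: |A +̂ A| ≥ 2|A| - 3 for |A| ≥ 2, with |A| = 4 giving ≥ 5.)

|A +̂ A| = 5
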